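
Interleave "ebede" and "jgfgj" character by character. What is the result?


Interleaving "ebede" and "jgfgj":
  Position 0: 'e' from first, 'j' from second => "ej"
  Position 1: 'b' from first, 'g' from second => "bg"
  Position 2: 'e' from first, 'f' from second => "ef"
  Position 3: 'd' from first, 'g' from second => "dg"
  Position 4: 'e' from first, 'j' from second => "ej"
Result: ejbgefdgej

ejbgefdgej


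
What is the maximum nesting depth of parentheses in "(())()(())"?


Input: "(())()(())"
Tracking depth:
  Position 0 '(': depth becomes 1
  Position 1 '(': depth becomes 2
  Position 2 ')': depth becomes 1
  Position 3 ')': depth becomes 0
  Position 4 '(': depth becomes 1
  Position 5 ')': depth becomes 0
  Position 6 '(': depth becomes 1
  Position 7 '(': depth becomes 2
  Position 8 ')': depth becomes 1
  Position 9 ')': depth becomes 0
Maximum depth reached: 2

2


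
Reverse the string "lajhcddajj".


Input: lajhcddajj
Reading characters right to left:
  Position 9: 'j'
  Position 8: 'j'
  Position 7: 'a'
  Position 6: 'd'
  Position 5: 'd'
  Position 4: 'c'
  Position 3: 'h'
  Position 2: 'j'
  Position 1: 'a'
  Position 0: 'l'
Reversed: jjaddchjal

jjaddchjal


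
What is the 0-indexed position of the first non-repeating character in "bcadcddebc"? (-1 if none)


Input: bcadcddebc
Character frequencies:
  'a': 1
  'b': 2
  'c': 3
  'd': 3
  'e': 1
Scanning left to right for freq == 1:
  Position 0 ('b'): freq=2, skip
  Position 1 ('c'): freq=3, skip
  Position 2 ('a'): unique! => answer = 2

2


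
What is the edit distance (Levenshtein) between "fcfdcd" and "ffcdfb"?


Computing edit distance: "fcfdcd" -> "ffcdfb"
DP table:
           f    f    c    d    f    b
      0    1    2    3    4    5    6
  f   1    0    1    2    3    4    5
  c   2    1    1    1    2    3    4
  f   3    2    1    2    2    2    3
  d   4    3    2    2    2    3    3
  c   5    4    3    2    3    3    4
  d   6    5    4    3    2    3    4
Edit distance = dp[6][6] = 4

4


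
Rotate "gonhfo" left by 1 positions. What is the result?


Input: "gonhfo", rotate left by 1
First 1 characters: "g"
Remaining characters: "onhfo"
Concatenate remaining + first: "onhfo" + "g" = "onhfog"

onhfog


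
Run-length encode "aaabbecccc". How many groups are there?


Input: aaabbecccc
Scanning for consecutive runs:
  Group 1: 'a' x 3 (positions 0-2)
  Group 2: 'b' x 2 (positions 3-4)
  Group 3: 'e' x 1 (positions 5-5)
  Group 4: 'c' x 4 (positions 6-9)
Total groups: 4

4


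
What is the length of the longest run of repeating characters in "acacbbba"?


Input: "acacbbba"
Scanning for longest run:
  Position 1 ('c'): new char, reset run to 1
  Position 2 ('a'): new char, reset run to 1
  Position 3 ('c'): new char, reset run to 1
  Position 4 ('b'): new char, reset run to 1
  Position 5 ('b'): continues run of 'b', length=2
  Position 6 ('b'): continues run of 'b', length=3
  Position 7 ('a'): new char, reset run to 1
Longest run: 'b' with length 3

3


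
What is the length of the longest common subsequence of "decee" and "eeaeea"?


LCS of "decee" and "eeaeea"
DP table:
           e    e    a    e    e    a
      0    0    0    0    0    0    0
  d   0    0    0    0    0    0    0
  e   0    1    1    1    1    1    1
  c   0    1    1    1    1    1    1
  e   0    1    2    2    2    2    2
  e   0    1    2    2    3    3    3
LCS length = dp[5][6] = 3

3


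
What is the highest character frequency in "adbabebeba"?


Input: adbabebeba
Character counts:
  'a': 3
  'b': 4
  'd': 1
  'e': 2
Maximum frequency: 4

4


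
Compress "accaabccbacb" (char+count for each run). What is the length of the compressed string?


Input: accaabccbacb
Runs:
  'a' x 1 => "a1"
  'c' x 2 => "c2"
  'a' x 2 => "a2"
  'b' x 1 => "b1"
  'c' x 2 => "c2"
  'b' x 1 => "b1"
  'a' x 1 => "a1"
  'c' x 1 => "c1"
  'b' x 1 => "b1"
Compressed: "a1c2a2b1c2b1a1c1b1"
Compressed length: 18

18


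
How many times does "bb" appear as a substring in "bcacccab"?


Searching for "bb" in "bcacccab"
Scanning each position:
  Position 0: "bc" => no
  Position 1: "ca" => no
  Position 2: "ac" => no
  Position 3: "cc" => no
  Position 4: "cc" => no
  Position 5: "ca" => no
  Position 6: "ab" => no
Total occurrences: 0

0


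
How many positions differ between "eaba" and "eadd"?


Comparing "eaba" and "eadd" position by position:
  Position 0: 'e' vs 'e' => same
  Position 1: 'a' vs 'a' => same
  Position 2: 'b' vs 'd' => DIFFER
  Position 3: 'a' vs 'd' => DIFFER
Positions that differ: 2

2


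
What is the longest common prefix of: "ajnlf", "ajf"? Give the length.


Words: ajnlf, ajf
  Position 0: all 'a' => match
  Position 1: all 'j' => match
  Position 2: ('n', 'f') => mismatch, stop
LCP = "aj" (length 2)

2


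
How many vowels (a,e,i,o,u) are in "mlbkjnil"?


Input: mlbkjnil
Checking each character:
  'm' at position 0: consonant
  'l' at position 1: consonant
  'b' at position 2: consonant
  'k' at position 3: consonant
  'j' at position 4: consonant
  'n' at position 5: consonant
  'i' at position 6: vowel (running total: 1)
  'l' at position 7: consonant
Total vowels: 1

1


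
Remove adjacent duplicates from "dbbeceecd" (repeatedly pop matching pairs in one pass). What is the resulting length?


Input: dbbeceecd
Stack-based adjacent duplicate removal:
  Read 'd': push. Stack: d
  Read 'b': push. Stack: db
  Read 'b': matches stack top 'b' => pop. Stack: d
  Read 'e': push. Stack: de
  Read 'c': push. Stack: dec
  Read 'e': push. Stack: dece
  Read 'e': matches stack top 'e' => pop. Stack: dec
  Read 'c': matches stack top 'c' => pop. Stack: de
  Read 'd': push. Stack: ded
Final stack: "ded" (length 3)

3


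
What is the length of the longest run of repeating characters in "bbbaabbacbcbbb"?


Input: "bbbaabbacbcbbb"
Scanning for longest run:
  Position 1 ('b'): continues run of 'b', length=2
  Position 2 ('b'): continues run of 'b', length=3
  Position 3 ('a'): new char, reset run to 1
  Position 4 ('a'): continues run of 'a', length=2
  Position 5 ('b'): new char, reset run to 1
  Position 6 ('b'): continues run of 'b', length=2
  Position 7 ('a'): new char, reset run to 1
  Position 8 ('c'): new char, reset run to 1
  Position 9 ('b'): new char, reset run to 1
  Position 10 ('c'): new char, reset run to 1
  Position 11 ('b'): new char, reset run to 1
  Position 12 ('b'): continues run of 'b', length=2
  Position 13 ('b'): continues run of 'b', length=3
Longest run: 'b' with length 3

3


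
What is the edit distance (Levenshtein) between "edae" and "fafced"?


Computing edit distance: "edae" -> "fafced"
DP table:
           f    a    f    c    e    d
      0    1    2    3    4    5    6
  e   1    1    2    3    4    4    5
  d   2    2    2    3    4    5    4
  a   3    3    2    3    4    5    5
  e   4    4    3    3    4    4    5
Edit distance = dp[4][6] = 5

5


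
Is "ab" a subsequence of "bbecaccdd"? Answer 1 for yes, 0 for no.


Check if "ab" is a subsequence of "bbecaccdd"
Greedy scan:
  Position 0 ('b'): no match needed
  Position 1 ('b'): no match needed
  Position 2 ('e'): no match needed
  Position 3 ('c'): no match needed
  Position 4 ('a'): matches sub[0] = 'a'
  Position 5 ('c'): no match needed
  Position 6 ('c'): no match needed
  Position 7 ('d'): no match needed
  Position 8 ('d'): no match needed
Only matched 1/2 characters => not a subsequence

0


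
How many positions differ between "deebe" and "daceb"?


Comparing "deebe" and "daceb" position by position:
  Position 0: 'd' vs 'd' => same
  Position 1: 'e' vs 'a' => DIFFER
  Position 2: 'e' vs 'c' => DIFFER
  Position 3: 'b' vs 'e' => DIFFER
  Position 4: 'e' vs 'b' => DIFFER
Positions that differ: 4

4


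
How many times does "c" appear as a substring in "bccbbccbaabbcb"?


Searching for "c" in "bccbbccbaabbcb"
Scanning each position:
  Position 0: "b" => no
  Position 1: "c" => MATCH
  Position 2: "c" => MATCH
  Position 3: "b" => no
  Position 4: "b" => no
  Position 5: "c" => MATCH
  Position 6: "c" => MATCH
  Position 7: "b" => no
  Position 8: "a" => no
  Position 9: "a" => no
  Position 10: "b" => no
  Position 11: "b" => no
  Position 12: "c" => MATCH
  Position 13: "b" => no
Total occurrences: 5

5


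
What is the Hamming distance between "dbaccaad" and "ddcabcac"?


Comparing "dbaccaad" and "ddcabcac" position by position:
  Position 0: 'd' vs 'd' => same
  Position 1: 'b' vs 'd' => differ
  Position 2: 'a' vs 'c' => differ
  Position 3: 'c' vs 'a' => differ
  Position 4: 'c' vs 'b' => differ
  Position 5: 'a' vs 'c' => differ
  Position 6: 'a' vs 'a' => same
  Position 7: 'd' vs 'c' => differ
Total differences (Hamming distance): 6

6


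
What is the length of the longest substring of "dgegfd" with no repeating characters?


Input: "dgegfd"
Sliding window (track last position of each char):
  Position 0 ('d'): window [0,0] length 1 -- new best
  Position 1 ('g'): window [0,1] length 2 -- new best
  Position 2 ('e'): window [0,2] length 3 -- new best
  Position 3 ('g'): repeat (last at 1), move window start to 2
  Position 3 ('g'): window [2,3] length 2
  Position 4 ('f'): window [2,4] length 3
  Position 5 ('d'): window [2,5] length 4 -- new best
Longest substring with no repeats: "egfd" with length 4

4


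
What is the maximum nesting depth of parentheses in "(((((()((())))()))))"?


Input: "(((((()((())))()))))"
Tracking depth:
  Position 0 '(': depth becomes 1
  Position 1 '(': depth becomes 2
  Position 2 '(': depth becomes 3
  Position 3 '(': depth becomes 4
  Position 4 '(': depth becomes 5
  Position 5 '(': depth becomes 6
  Position 6 ')': depth becomes 5
  Position 7 '(': depth becomes 6
  Position 8 '(': depth becomes 7
  Position 9 '(': depth becomes 8
  Position 10 ')': depth becomes 7
  Position 11 ')': depth becomes 6
  Position 12 ')': depth becomes 5
  Position 13 ')': depth becomes 4
  Position 14 '(': depth becomes 5
  Position 15 ')': depth becomes 4
  Position 16 ')': depth becomes 3
  Position 17 ')': depth becomes 2
  Position 18 ')': depth becomes 1
  Position 19 ')': depth becomes 0
Maximum depth reached: 8

8


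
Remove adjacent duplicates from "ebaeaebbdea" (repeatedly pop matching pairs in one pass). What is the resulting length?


Input: ebaeaebbdea
Stack-based adjacent duplicate removal:
  Read 'e': push. Stack: e
  Read 'b': push. Stack: eb
  Read 'a': push. Stack: eba
  Read 'e': push. Stack: ebae
  Read 'a': push. Stack: ebaea
  Read 'e': push. Stack: ebaeae
  Read 'b': push. Stack: ebaeaeb
  Read 'b': matches stack top 'b' => pop. Stack: ebaeae
  Read 'd': push. Stack: ebaeaed
  Read 'e': push. Stack: ebaeaede
  Read 'a': push. Stack: ebaeaedea
Final stack: "ebaeaedea" (length 9)

9


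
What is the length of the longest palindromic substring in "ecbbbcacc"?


Input: "ecbbbcacc"
Checking substrings for palindromes:
  [1:6] "cbbbc" (len 5) => palindrome
  [2:5] "bbb" (len 3) => palindrome
  [5:8] "cac" (len 3) => palindrome
  [2:4] "bb" (len 2) => palindrome
  [3:5] "bb" (len 2) => palindrome
  [7:9] "cc" (len 2) => palindrome
Longest palindromic substring: "cbbbc" with length 5

5


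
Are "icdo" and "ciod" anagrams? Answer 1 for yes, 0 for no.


Strings: "icdo", "ciod"
Sorted first:  cdio
Sorted second: cdio
Sorted forms match => anagrams

1


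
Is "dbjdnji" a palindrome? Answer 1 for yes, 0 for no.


Input: dbjdnji
Reversed: ijndjbd
  Compare pos 0 ('d') with pos 6 ('i'): MISMATCH
  Compare pos 1 ('b') with pos 5 ('j'): MISMATCH
  Compare pos 2 ('j') with pos 4 ('n'): MISMATCH
Result: not a palindrome

0


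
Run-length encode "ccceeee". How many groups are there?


Input: ccceeee
Scanning for consecutive runs:
  Group 1: 'c' x 3 (positions 0-2)
  Group 2: 'e' x 4 (positions 3-6)
Total groups: 2

2


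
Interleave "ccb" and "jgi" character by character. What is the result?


Interleaving "ccb" and "jgi":
  Position 0: 'c' from first, 'j' from second => "cj"
  Position 1: 'c' from first, 'g' from second => "cg"
  Position 2: 'b' from first, 'i' from second => "bi"
Result: cjcgbi

cjcgbi


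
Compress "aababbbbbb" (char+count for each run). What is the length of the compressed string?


Input: aababbbbbb
Runs:
  'a' x 2 => "a2"
  'b' x 1 => "b1"
  'a' x 1 => "a1"
  'b' x 6 => "b6"
Compressed: "a2b1a1b6"
Compressed length: 8

8


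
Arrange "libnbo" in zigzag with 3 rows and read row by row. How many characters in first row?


Zigzag "libnbo" into 3 rows:
Placing characters:
  'l' => row 0
  'i' => row 1
  'b' => row 2
  'n' => row 1
  'b' => row 0
  'o' => row 1
Rows:
  Row 0: "lb"
  Row 1: "ino"
  Row 2: "b"
First row length: 2

2


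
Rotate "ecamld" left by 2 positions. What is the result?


Input: "ecamld", rotate left by 2
First 2 characters: "ec"
Remaining characters: "amld"
Concatenate remaining + first: "amld" + "ec" = "amldec"

amldec


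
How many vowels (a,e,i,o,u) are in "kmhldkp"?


Input: kmhldkp
Checking each character:
  'k' at position 0: consonant
  'm' at position 1: consonant
  'h' at position 2: consonant
  'l' at position 3: consonant
  'd' at position 4: consonant
  'k' at position 5: consonant
  'p' at position 6: consonant
Total vowels: 0

0


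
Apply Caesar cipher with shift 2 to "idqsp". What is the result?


Caesar cipher: shift "idqsp" by 2
  'i' (pos 8) + 2 = pos 10 = 'k'
  'd' (pos 3) + 2 = pos 5 = 'f'
  'q' (pos 16) + 2 = pos 18 = 's'
  's' (pos 18) + 2 = pos 20 = 'u'
  'p' (pos 15) + 2 = pos 17 = 'r'
Result: kfsur

kfsur


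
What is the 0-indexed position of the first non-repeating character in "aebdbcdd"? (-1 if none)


Input: aebdbcdd
Character frequencies:
  'a': 1
  'b': 2
  'c': 1
  'd': 3
  'e': 1
Scanning left to right for freq == 1:
  Position 0 ('a'): unique! => answer = 0

0


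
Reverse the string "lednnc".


Input: lednnc
Reading characters right to left:
  Position 5: 'c'
  Position 4: 'n'
  Position 3: 'n'
  Position 2: 'd'
  Position 1: 'e'
  Position 0: 'l'
Reversed: cnndel

cnndel


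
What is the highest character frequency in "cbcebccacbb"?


Input: cbcebccacbb
Character counts:
  'a': 1
  'b': 4
  'c': 5
  'e': 1
Maximum frequency: 5

5


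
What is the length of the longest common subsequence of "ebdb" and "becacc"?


LCS of "ebdb" and "becacc"
DP table:
           b    e    c    a    c    c
      0    0    0    0    0    0    0
  e   0    0    1    1    1    1    1
  b   0    1    1    1    1    1    1
  d   0    1    1    1    1    1    1
  b   0    1    1    1    1    1    1
LCS length = dp[4][6] = 1

1


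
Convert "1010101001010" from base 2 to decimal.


Input: "1010101001010" in base 2
Positional expansion:
  Digit '1' (value 1) x 2^12 = 4096
  Digit '0' (value 0) x 2^11 = 0
  Digit '1' (value 1) x 2^10 = 1024
  Digit '0' (value 0) x 2^9 = 0
  Digit '1' (value 1) x 2^8 = 256
  Digit '0' (value 0) x 2^7 = 0
  Digit '1' (value 1) x 2^6 = 64
  Digit '0' (value 0) x 2^5 = 0
  Digit '0' (value 0) x 2^4 = 0
  Digit '1' (value 1) x 2^3 = 8
  Digit '0' (value 0) x 2^2 = 0
  Digit '1' (value 1) x 2^1 = 2
  Digit '0' (value 0) x 2^0 = 0
Sum = 5450

5450


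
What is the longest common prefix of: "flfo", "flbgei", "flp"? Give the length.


Words: flfo, flbgei, flp
  Position 0: all 'f' => match
  Position 1: all 'l' => match
  Position 2: ('f', 'b', 'p') => mismatch, stop
LCP = "fl" (length 2)

2


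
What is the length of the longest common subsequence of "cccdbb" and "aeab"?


LCS of "cccdbb" and "aeab"
DP table:
           a    e    a    b
      0    0    0    0    0
  c   0    0    0    0    0
  c   0    0    0    0    0
  c   0    0    0    0    0
  d   0    0    0    0    0
  b   0    0    0    0    1
  b   0    0    0    0    1
LCS length = dp[6][4] = 1

1


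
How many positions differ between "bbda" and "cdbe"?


Comparing "bbda" and "cdbe" position by position:
  Position 0: 'b' vs 'c' => DIFFER
  Position 1: 'b' vs 'd' => DIFFER
  Position 2: 'd' vs 'b' => DIFFER
  Position 3: 'a' vs 'e' => DIFFER
Positions that differ: 4

4


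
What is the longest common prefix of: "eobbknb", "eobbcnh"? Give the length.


Words: eobbknb, eobbcnh
  Position 0: all 'e' => match
  Position 1: all 'o' => match
  Position 2: all 'b' => match
  Position 3: all 'b' => match
  Position 4: ('k', 'c') => mismatch, stop
LCP = "eobb" (length 4)

4


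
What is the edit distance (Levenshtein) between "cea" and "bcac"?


Computing edit distance: "cea" -> "bcac"
DP table:
           b    c    a    c
      0    1    2    3    4
  c   1    1    1    2    3
  e   2    2    2    2    3
  a   3    3    3    2    3
Edit distance = dp[3][4] = 3

3


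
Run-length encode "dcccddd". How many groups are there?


Input: dcccddd
Scanning for consecutive runs:
  Group 1: 'd' x 1 (positions 0-0)
  Group 2: 'c' x 3 (positions 1-3)
  Group 3: 'd' x 3 (positions 4-6)
Total groups: 3

3


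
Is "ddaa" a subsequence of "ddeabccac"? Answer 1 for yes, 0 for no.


Check if "ddaa" is a subsequence of "ddeabccac"
Greedy scan:
  Position 0 ('d'): matches sub[0] = 'd'
  Position 1 ('d'): matches sub[1] = 'd'
  Position 2 ('e'): no match needed
  Position 3 ('a'): matches sub[2] = 'a'
  Position 4 ('b'): no match needed
  Position 5 ('c'): no match needed
  Position 6 ('c'): no match needed
  Position 7 ('a'): matches sub[3] = 'a'
  Position 8 ('c'): no match needed
All 4 characters matched => is a subsequence

1


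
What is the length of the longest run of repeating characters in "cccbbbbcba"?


Input: "cccbbbbcba"
Scanning for longest run:
  Position 1 ('c'): continues run of 'c', length=2
  Position 2 ('c'): continues run of 'c', length=3
  Position 3 ('b'): new char, reset run to 1
  Position 4 ('b'): continues run of 'b', length=2
  Position 5 ('b'): continues run of 'b', length=3
  Position 6 ('b'): continues run of 'b', length=4
  Position 7 ('c'): new char, reset run to 1
  Position 8 ('b'): new char, reset run to 1
  Position 9 ('a'): new char, reset run to 1
Longest run: 'b' with length 4

4


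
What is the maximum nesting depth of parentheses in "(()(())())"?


Input: "(()(())())"
Tracking depth:
  Position 0 '(': depth becomes 1
  Position 1 '(': depth becomes 2
  Position 2 ')': depth becomes 1
  Position 3 '(': depth becomes 2
  Position 4 '(': depth becomes 3
  Position 5 ')': depth becomes 2
  Position 6 ')': depth becomes 1
  Position 7 '(': depth becomes 2
  Position 8 ')': depth becomes 1
  Position 9 ')': depth becomes 0
Maximum depth reached: 3

3


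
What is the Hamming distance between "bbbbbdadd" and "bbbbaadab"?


Comparing "bbbbbdadd" and "bbbbaadab" position by position:
  Position 0: 'b' vs 'b' => same
  Position 1: 'b' vs 'b' => same
  Position 2: 'b' vs 'b' => same
  Position 3: 'b' vs 'b' => same
  Position 4: 'b' vs 'a' => differ
  Position 5: 'd' vs 'a' => differ
  Position 6: 'a' vs 'd' => differ
  Position 7: 'd' vs 'a' => differ
  Position 8: 'd' vs 'b' => differ
Total differences (Hamming distance): 5

5


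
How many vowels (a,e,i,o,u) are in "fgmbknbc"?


Input: fgmbknbc
Checking each character:
  'f' at position 0: consonant
  'g' at position 1: consonant
  'm' at position 2: consonant
  'b' at position 3: consonant
  'k' at position 4: consonant
  'n' at position 5: consonant
  'b' at position 6: consonant
  'c' at position 7: consonant
Total vowels: 0

0


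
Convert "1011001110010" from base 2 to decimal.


Input: "1011001110010" in base 2
Positional expansion:
  Digit '1' (value 1) x 2^12 = 4096
  Digit '0' (value 0) x 2^11 = 0
  Digit '1' (value 1) x 2^10 = 1024
  Digit '1' (value 1) x 2^9 = 512
  Digit '0' (value 0) x 2^8 = 0
  Digit '0' (value 0) x 2^7 = 0
  Digit '1' (value 1) x 2^6 = 64
  Digit '1' (value 1) x 2^5 = 32
  Digit '1' (value 1) x 2^4 = 16
  Digit '0' (value 0) x 2^3 = 0
  Digit '0' (value 0) x 2^2 = 0
  Digit '1' (value 1) x 2^1 = 2
  Digit '0' (value 0) x 2^0 = 0
Sum = 5746

5746


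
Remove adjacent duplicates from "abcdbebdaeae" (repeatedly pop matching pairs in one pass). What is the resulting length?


Input: abcdbebdaeae
Stack-based adjacent duplicate removal:
  Read 'a': push. Stack: a
  Read 'b': push. Stack: ab
  Read 'c': push. Stack: abc
  Read 'd': push. Stack: abcd
  Read 'b': push. Stack: abcdb
  Read 'e': push. Stack: abcdbe
  Read 'b': push. Stack: abcdbeb
  Read 'd': push. Stack: abcdbebd
  Read 'a': push. Stack: abcdbebda
  Read 'e': push. Stack: abcdbebdae
  Read 'a': push. Stack: abcdbebdaea
  Read 'e': push. Stack: abcdbebdaeae
Final stack: "abcdbebdaeae" (length 12)

12


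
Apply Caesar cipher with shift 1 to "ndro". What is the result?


Caesar cipher: shift "ndro" by 1
  'n' (pos 13) + 1 = pos 14 = 'o'
  'd' (pos 3) + 1 = pos 4 = 'e'
  'r' (pos 17) + 1 = pos 18 = 's'
  'o' (pos 14) + 1 = pos 15 = 'p'
Result: oesp

oesp


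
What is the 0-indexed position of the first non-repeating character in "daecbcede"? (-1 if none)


Input: daecbcede
Character frequencies:
  'a': 1
  'b': 1
  'c': 2
  'd': 2
  'e': 3
Scanning left to right for freq == 1:
  Position 0 ('d'): freq=2, skip
  Position 1 ('a'): unique! => answer = 1

1


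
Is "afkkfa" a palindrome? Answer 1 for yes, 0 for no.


Input: afkkfa
Reversed: afkkfa
  Compare pos 0 ('a') with pos 5 ('a'): match
  Compare pos 1 ('f') with pos 4 ('f'): match
  Compare pos 2 ('k') with pos 3 ('k'): match
Result: palindrome

1


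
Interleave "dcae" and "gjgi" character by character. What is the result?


Interleaving "dcae" and "gjgi":
  Position 0: 'd' from first, 'g' from second => "dg"
  Position 1: 'c' from first, 'j' from second => "cj"
  Position 2: 'a' from first, 'g' from second => "ag"
  Position 3: 'e' from first, 'i' from second => "ei"
Result: dgcjagei

dgcjagei


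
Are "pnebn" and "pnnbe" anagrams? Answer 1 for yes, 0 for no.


Strings: "pnebn", "pnnbe"
Sorted first:  bennp
Sorted second: bennp
Sorted forms match => anagrams

1


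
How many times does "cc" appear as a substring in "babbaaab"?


Searching for "cc" in "babbaaab"
Scanning each position:
  Position 0: "ba" => no
  Position 1: "ab" => no
  Position 2: "bb" => no
  Position 3: "ba" => no
  Position 4: "aa" => no
  Position 5: "aa" => no
  Position 6: "ab" => no
Total occurrences: 0

0


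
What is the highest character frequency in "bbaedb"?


Input: bbaedb
Character counts:
  'a': 1
  'b': 3
  'd': 1
  'e': 1
Maximum frequency: 3

3


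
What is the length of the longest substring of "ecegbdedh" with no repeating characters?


Input: "ecegbdedh"
Sliding window (track last position of each char):
  Position 0 ('e'): window [0,0] length 1 -- new best
  Position 1 ('c'): window [0,1] length 2 -- new best
  Position 2 ('e'): repeat (last at 0), move window start to 1
  Position 2 ('e'): window [1,2] length 2
  Position 3 ('g'): window [1,3] length 3 -- new best
  Position 4 ('b'): window [1,4] length 4 -- new best
  Position 5 ('d'): window [1,5] length 5 -- new best
  Position 6 ('e'): repeat (last at 2), move window start to 3
  Position 6 ('e'): window [3,6] length 4
  Position 7 ('d'): repeat (last at 5), move window start to 6
  Position 7 ('d'): window [6,7] length 2
  Position 8 ('h'): window [6,8] length 3
Longest substring with no repeats: "cegbd" with length 5

5


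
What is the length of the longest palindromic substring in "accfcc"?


Input: "accfcc"
Checking substrings for palindromes:
  [1:6] "ccfcc" (len 5) => palindrome
  [2:5] "cfc" (len 3) => palindrome
  [1:3] "cc" (len 2) => palindrome
  [4:6] "cc" (len 2) => palindrome
Longest palindromic substring: "ccfcc" with length 5

5


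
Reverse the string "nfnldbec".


Input: nfnldbec
Reading characters right to left:
  Position 7: 'c'
  Position 6: 'e'
  Position 5: 'b'
  Position 4: 'd'
  Position 3: 'l'
  Position 2: 'n'
  Position 1: 'f'
  Position 0: 'n'
Reversed: cebdlnfn

cebdlnfn


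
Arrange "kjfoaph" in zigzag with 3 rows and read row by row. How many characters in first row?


Zigzag "kjfoaph" into 3 rows:
Placing characters:
  'k' => row 0
  'j' => row 1
  'f' => row 2
  'o' => row 1
  'a' => row 0
  'p' => row 1
  'h' => row 2
Rows:
  Row 0: "ka"
  Row 1: "jop"
  Row 2: "fh"
First row length: 2

2


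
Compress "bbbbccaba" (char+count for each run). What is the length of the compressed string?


Input: bbbbccaba
Runs:
  'b' x 4 => "b4"
  'c' x 2 => "c2"
  'a' x 1 => "a1"
  'b' x 1 => "b1"
  'a' x 1 => "a1"
Compressed: "b4c2a1b1a1"
Compressed length: 10

10


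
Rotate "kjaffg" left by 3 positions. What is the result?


Input: "kjaffg", rotate left by 3
First 3 characters: "kja"
Remaining characters: "ffg"
Concatenate remaining + first: "ffg" + "kja" = "ffgkja"

ffgkja


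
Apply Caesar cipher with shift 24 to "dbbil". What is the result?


Caesar cipher: shift "dbbil" by 24
  'd' (pos 3) + 24 = pos 1 = 'b'
  'b' (pos 1) + 24 = pos 25 = 'z'
  'b' (pos 1) + 24 = pos 25 = 'z'
  'i' (pos 8) + 24 = pos 6 = 'g'
  'l' (pos 11) + 24 = pos 9 = 'j'
Result: bzzgj

bzzgj


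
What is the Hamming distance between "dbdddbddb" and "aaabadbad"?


Comparing "dbdddbddb" and "aaabadbad" position by position:
  Position 0: 'd' vs 'a' => differ
  Position 1: 'b' vs 'a' => differ
  Position 2: 'd' vs 'a' => differ
  Position 3: 'd' vs 'b' => differ
  Position 4: 'd' vs 'a' => differ
  Position 5: 'b' vs 'd' => differ
  Position 6: 'd' vs 'b' => differ
  Position 7: 'd' vs 'a' => differ
  Position 8: 'b' vs 'd' => differ
Total differences (Hamming distance): 9

9


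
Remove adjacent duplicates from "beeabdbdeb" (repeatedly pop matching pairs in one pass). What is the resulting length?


Input: beeabdbdeb
Stack-based adjacent duplicate removal:
  Read 'b': push. Stack: b
  Read 'e': push. Stack: be
  Read 'e': matches stack top 'e' => pop. Stack: b
  Read 'a': push. Stack: ba
  Read 'b': push. Stack: bab
  Read 'd': push. Stack: babd
  Read 'b': push. Stack: babdb
  Read 'd': push. Stack: babdbd
  Read 'e': push. Stack: babdbde
  Read 'b': push. Stack: babdbdeb
Final stack: "babdbdeb" (length 8)

8


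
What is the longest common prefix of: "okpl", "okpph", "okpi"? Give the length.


Words: okpl, okpph, okpi
  Position 0: all 'o' => match
  Position 1: all 'k' => match
  Position 2: all 'p' => match
  Position 3: ('l', 'p', 'i') => mismatch, stop
LCP = "okp" (length 3)

3


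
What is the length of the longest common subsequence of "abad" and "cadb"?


LCS of "abad" and "cadb"
DP table:
           c    a    d    b
      0    0    0    0    0
  a   0    0    1    1    1
  b   0    0    1    1    2
  a   0    0    1    1    2
  d   0    0    1    2    2
LCS length = dp[4][4] = 2

2


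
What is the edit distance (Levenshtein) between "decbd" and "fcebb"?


Computing edit distance: "decbd" -> "fcebb"
DP table:
           f    c    e    b    b
      0    1    2    3    4    5
  d   1    1    2    3    4    5
  e   2    2    2    2    3    4
  c   3    3    2    3    3    4
  b   4    4    3    3    3    3
  d   5    5    4    4    4    4
Edit distance = dp[5][5] = 4

4


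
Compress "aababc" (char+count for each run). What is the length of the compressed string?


Input: aababc
Runs:
  'a' x 2 => "a2"
  'b' x 1 => "b1"
  'a' x 1 => "a1"
  'b' x 1 => "b1"
  'c' x 1 => "c1"
Compressed: "a2b1a1b1c1"
Compressed length: 10

10


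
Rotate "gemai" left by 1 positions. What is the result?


Input: "gemai", rotate left by 1
First 1 characters: "g"
Remaining characters: "emai"
Concatenate remaining + first: "emai" + "g" = "emaig"

emaig


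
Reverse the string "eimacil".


Input: eimacil
Reading characters right to left:
  Position 6: 'l'
  Position 5: 'i'
  Position 4: 'c'
  Position 3: 'a'
  Position 2: 'm'
  Position 1: 'i'
  Position 0: 'e'
Reversed: licamie

licamie


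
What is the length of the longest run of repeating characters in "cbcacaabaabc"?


Input: "cbcacaabaabc"
Scanning for longest run:
  Position 1 ('b'): new char, reset run to 1
  Position 2 ('c'): new char, reset run to 1
  Position 3 ('a'): new char, reset run to 1
  Position 4 ('c'): new char, reset run to 1
  Position 5 ('a'): new char, reset run to 1
  Position 6 ('a'): continues run of 'a', length=2
  Position 7 ('b'): new char, reset run to 1
  Position 8 ('a'): new char, reset run to 1
  Position 9 ('a'): continues run of 'a', length=2
  Position 10 ('b'): new char, reset run to 1
  Position 11 ('c'): new char, reset run to 1
Longest run: 'a' with length 2

2


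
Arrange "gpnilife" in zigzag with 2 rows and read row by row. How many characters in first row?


Zigzag "gpnilife" into 2 rows:
Placing characters:
  'g' => row 0
  'p' => row 1
  'n' => row 0
  'i' => row 1
  'l' => row 0
  'i' => row 1
  'f' => row 0
  'e' => row 1
Rows:
  Row 0: "gnlf"
  Row 1: "piie"
First row length: 4

4


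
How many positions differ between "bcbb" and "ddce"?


Comparing "bcbb" and "ddce" position by position:
  Position 0: 'b' vs 'd' => DIFFER
  Position 1: 'c' vs 'd' => DIFFER
  Position 2: 'b' vs 'c' => DIFFER
  Position 3: 'b' vs 'e' => DIFFER
Positions that differ: 4

4


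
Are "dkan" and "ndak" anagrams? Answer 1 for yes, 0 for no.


Strings: "dkan", "ndak"
Sorted first:  adkn
Sorted second: adkn
Sorted forms match => anagrams

1


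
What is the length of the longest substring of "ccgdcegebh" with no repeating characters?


Input: "ccgdcegebh"
Sliding window (track last position of each char):
  Position 0 ('c'): window [0,0] length 1 -- new best
  Position 1 ('c'): repeat (last at 0), move window start to 1
  Position 1 ('c'): window [1,1] length 1
  Position 2 ('g'): window [1,2] length 2 -- new best
  Position 3 ('d'): window [1,3] length 3 -- new best
  Position 4 ('c'): repeat (last at 1), move window start to 2
  Position 4 ('c'): window [2,4] length 3
  Position 5 ('e'): window [2,5] length 4 -- new best
  Position 6 ('g'): repeat (last at 2), move window start to 3
  Position 6 ('g'): window [3,6] length 4
  Position 7 ('e'): repeat (last at 5), move window start to 6
  Position 7 ('e'): window [6,7] length 2
  Position 8 ('b'): window [6,8] length 3
  Position 9 ('h'): window [6,9] length 4
Longest substring with no repeats: "gdce" with length 4

4


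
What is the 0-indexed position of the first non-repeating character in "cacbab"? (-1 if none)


Input: cacbab
Character frequencies:
  'a': 2
  'b': 2
  'c': 2
Scanning left to right for freq == 1:
  Position 0 ('c'): freq=2, skip
  Position 1 ('a'): freq=2, skip
  Position 2 ('c'): freq=2, skip
  Position 3 ('b'): freq=2, skip
  Position 4 ('a'): freq=2, skip
  Position 5 ('b'): freq=2, skip
  No unique character found => answer = -1

-1


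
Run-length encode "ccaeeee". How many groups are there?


Input: ccaeeee
Scanning for consecutive runs:
  Group 1: 'c' x 2 (positions 0-1)
  Group 2: 'a' x 1 (positions 2-2)
  Group 3: 'e' x 4 (positions 3-6)
Total groups: 3

3


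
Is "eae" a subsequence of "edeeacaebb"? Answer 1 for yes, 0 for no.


Check if "eae" is a subsequence of "edeeacaebb"
Greedy scan:
  Position 0 ('e'): matches sub[0] = 'e'
  Position 1 ('d'): no match needed
  Position 2 ('e'): no match needed
  Position 3 ('e'): no match needed
  Position 4 ('a'): matches sub[1] = 'a'
  Position 5 ('c'): no match needed
  Position 6 ('a'): no match needed
  Position 7 ('e'): matches sub[2] = 'e'
  Position 8 ('b'): no match needed
  Position 9 ('b'): no match needed
All 3 characters matched => is a subsequence

1


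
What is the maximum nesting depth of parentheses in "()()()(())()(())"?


Input: "()()()(())()(())"
Tracking depth:
  Position 0 '(': depth becomes 1
  Position 1 ')': depth becomes 0
  Position 2 '(': depth becomes 1
  Position 3 ')': depth becomes 0
  Position 4 '(': depth becomes 1
  Position 5 ')': depth becomes 0
  Position 6 '(': depth becomes 1
  Position 7 '(': depth becomes 2
  Position 8 ')': depth becomes 1
  Position 9 ')': depth becomes 0
  Position 10 '(': depth becomes 1
  Position 11 ')': depth becomes 0
  Position 12 '(': depth becomes 1
  Position 13 '(': depth becomes 2
  Position 14 ')': depth becomes 1
  Position 15 ')': depth becomes 0
Maximum depth reached: 2

2


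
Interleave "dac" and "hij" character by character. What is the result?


Interleaving "dac" and "hij":
  Position 0: 'd' from first, 'h' from second => "dh"
  Position 1: 'a' from first, 'i' from second => "ai"
  Position 2: 'c' from first, 'j' from second => "cj"
Result: dhaicj

dhaicj


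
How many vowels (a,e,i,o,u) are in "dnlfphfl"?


Input: dnlfphfl
Checking each character:
  'd' at position 0: consonant
  'n' at position 1: consonant
  'l' at position 2: consonant
  'f' at position 3: consonant
  'p' at position 4: consonant
  'h' at position 5: consonant
  'f' at position 6: consonant
  'l' at position 7: consonant
Total vowels: 0

0


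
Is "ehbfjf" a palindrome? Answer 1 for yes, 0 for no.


Input: ehbfjf
Reversed: fjfbhe
  Compare pos 0 ('e') with pos 5 ('f'): MISMATCH
  Compare pos 1 ('h') with pos 4 ('j'): MISMATCH
  Compare pos 2 ('b') with pos 3 ('f'): MISMATCH
Result: not a palindrome

0


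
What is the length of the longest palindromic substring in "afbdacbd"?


Input: "afbdacbd"
Checking substrings for palindromes:
  No multi-char palindromic substrings found
Longest palindromic substring: "a" with length 1

1


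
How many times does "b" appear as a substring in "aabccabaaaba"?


Searching for "b" in "aabccabaaaba"
Scanning each position:
  Position 0: "a" => no
  Position 1: "a" => no
  Position 2: "b" => MATCH
  Position 3: "c" => no
  Position 4: "c" => no
  Position 5: "a" => no
  Position 6: "b" => MATCH
  Position 7: "a" => no
  Position 8: "a" => no
  Position 9: "a" => no
  Position 10: "b" => MATCH
  Position 11: "a" => no
Total occurrences: 3

3


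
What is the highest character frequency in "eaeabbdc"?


Input: eaeabbdc
Character counts:
  'a': 2
  'b': 2
  'c': 1
  'd': 1
  'e': 2
Maximum frequency: 2

2


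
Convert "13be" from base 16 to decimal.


Input: "13be" in base 16
Positional expansion:
  Digit '1' (value 1) x 16^3 = 4096
  Digit '3' (value 3) x 16^2 = 768
  Digit 'b' (value 11) x 16^1 = 176
  Digit 'e' (value 14) x 16^0 = 14
Sum = 5054

5054


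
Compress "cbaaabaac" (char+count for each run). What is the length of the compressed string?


Input: cbaaabaac
Runs:
  'c' x 1 => "c1"
  'b' x 1 => "b1"
  'a' x 3 => "a3"
  'b' x 1 => "b1"
  'a' x 2 => "a2"
  'c' x 1 => "c1"
Compressed: "c1b1a3b1a2c1"
Compressed length: 12

12


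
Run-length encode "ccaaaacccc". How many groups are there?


Input: ccaaaacccc
Scanning for consecutive runs:
  Group 1: 'c' x 2 (positions 0-1)
  Group 2: 'a' x 4 (positions 2-5)
  Group 3: 'c' x 4 (positions 6-9)
Total groups: 3

3


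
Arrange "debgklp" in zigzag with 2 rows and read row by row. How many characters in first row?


Zigzag "debgklp" into 2 rows:
Placing characters:
  'd' => row 0
  'e' => row 1
  'b' => row 0
  'g' => row 1
  'k' => row 0
  'l' => row 1
  'p' => row 0
Rows:
  Row 0: "dbkp"
  Row 1: "egl"
First row length: 4

4


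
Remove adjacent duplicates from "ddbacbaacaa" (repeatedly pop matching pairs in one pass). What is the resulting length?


Input: ddbacbaacaa
Stack-based adjacent duplicate removal:
  Read 'd': push. Stack: d
  Read 'd': matches stack top 'd' => pop. Stack: (empty)
  Read 'b': push. Stack: b
  Read 'a': push. Stack: ba
  Read 'c': push. Stack: bac
  Read 'b': push. Stack: bacb
  Read 'a': push. Stack: bacba
  Read 'a': matches stack top 'a' => pop. Stack: bacb
  Read 'c': push. Stack: bacbc
  Read 'a': push. Stack: bacbca
  Read 'a': matches stack top 'a' => pop. Stack: bacbc
Final stack: "bacbc" (length 5)

5


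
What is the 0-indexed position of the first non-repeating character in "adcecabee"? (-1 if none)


Input: adcecabee
Character frequencies:
  'a': 2
  'b': 1
  'c': 2
  'd': 1
  'e': 3
Scanning left to right for freq == 1:
  Position 0 ('a'): freq=2, skip
  Position 1 ('d'): unique! => answer = 1

1


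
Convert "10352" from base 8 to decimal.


Input: "10352" in base 8
Positional expansion:
  Digit '1' (value 1) x 8^4 = 4096
  Digit '0' (value 0) x 8^3 = 0
  Digit '3' (value 3) x 8^2 = 192
  Digit '5' (value 5) x 8^1 = 40
  Digit '2' (value 2) x 8^0 = 2
Sum = 4330

4330


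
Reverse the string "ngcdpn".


Input: ngcdpn
Reading characters right to left:
  Position 5: 'n'
  Position 4: 'p'
  Position 3: 'd'
  Position 2: 'c'
  Position 1: 'g'
  Position 0: 'n'
Reversed: npdcgn

npdcgn


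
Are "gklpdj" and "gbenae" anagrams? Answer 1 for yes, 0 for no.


Strings: "gklpdj", "gbenae"
Sorted first:  dgjklp
Sorted second: abeegn
Differ at position 0: 'd' vs 'a' => not anagrams

0


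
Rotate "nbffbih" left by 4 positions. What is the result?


Input: "nbffbih", rotate left by 4
First 4 characters: "nbff"
Remaining characters: "bih"
Concatenate remaining + first: "bih" + "nbff" = "bihnbff"

bihnbff


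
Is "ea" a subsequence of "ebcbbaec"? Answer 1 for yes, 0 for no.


Check if "ea" is a subsequence of "ebcbbaec"
Greedy scan:
  Position 0 ('e'): matches sub[0] = 'e'
  Position 1 ('b'): no match needed
  Position 2 ('c'): no match needed
  Position 3 ('b'): no match needed
  Position 4 ('b'): no match needed
  Position 5 ('a'): matches sub[1] = 'a'
  Position 6 ('e'): no match needed
  Position 7 ('c'): no match needed
All 2 characters matched => is a subsequence

1


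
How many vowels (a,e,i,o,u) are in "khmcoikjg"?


Input: khmcoikjg
Checking each character:
  'k' at position 0: consonant
  'h' at position 1: consonant
  'm' at position 2: consonant
  'c' at position 3: consonant
  'o' at position 4: vowel (running total: 1)
  'i' at position 5: vowel (running total: 2)
  'k' at position 6: consonant
  'j' at position 7: consonant
  'g' at position 8: consonant
Total vowels: 2

2


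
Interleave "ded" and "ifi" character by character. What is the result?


Interleaving "ded" and "ifi":
  Position 0: 'd' from first, 'i' from second => "di"
  Position 1: 'e' from first, 'f' from second => "ef"
  Position 2: 'd' from first, 'i' from second => "di"
Result: diefdi

diefdi


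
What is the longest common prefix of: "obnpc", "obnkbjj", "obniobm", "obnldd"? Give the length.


Words: obnpc, obnkbjj, obniobm, obnldd
  Position 0: all 'o' => match
  Position 1: all 'b' => match
  Position 2: all 'n' => match
  Position 3: ('p', 'k', 'i', 'l') => mismatch, stop
LCP = "obn" (length 3)

3


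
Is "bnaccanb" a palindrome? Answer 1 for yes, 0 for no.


Input: bnaccanb
Reversed: bnaccanb
  Compare pos 0 ('b') with pos 7 ('b'): match
  Compare pos 1 ('n') with pos 6 ('n'): match
  Compare pos 2 ('a') with pos 5 ('a'): match
  Compare pos 3 ('c') with pos 4 ('c'): match
Result: palindrome

1


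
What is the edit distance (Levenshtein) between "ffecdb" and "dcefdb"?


Computing edit distance: "ffecdb" -> "dcefdb"
DP table:
           d    c    e    f    d    b
      0    1    2    3    4    5    6
  f   1    1    2    3    3    4    5
  f   2    2    2    3    3    4    5
  e   3    3    3    2    3    4    5
  c   4    4    3    3    3    4    5
  d   5    4    4    4    4    3    4
  b   6    5    5    5    5    4    3
Edit distance = dp[6][6] = 3

3


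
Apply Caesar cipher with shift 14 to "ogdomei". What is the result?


Caesar cipher: shift "ogdomei" by 14
  'o' (pos 14) + 14 = pos 2 = 'c'
  'g' (pos 6) + 14 = pos 20 = 'u'
  'd' (pos 3) + 14 = pos 17 = 'r'
  'o' (pos 14) + 14 = pos 2 = 'c'
  'm' (pos 12) + 14 = pos 0 = 'a'
  'e' (pos 4) + 14 = pos 18 = 's'
  'i' (pos 8) + 14 = pos 22 = 'w'
Result: curcasw

curcasw


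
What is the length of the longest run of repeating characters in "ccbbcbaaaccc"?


Input: "ccbbcbaaaccc"
Scanning for longest run:
  Position 1 ('c'): continues run of 'c', length=2
  Position 2 ('b'): new char, reset run to 1
  Position 3 ('b'): continues run of 'b', length=2
  Position 4 ('c'): new char, reset run to 1
  Position 5 ('b'): new char, reset run to 1
  Position 6 ('a'): new char, reset run to 1
  Position 7 ('a'): continues run of 'a', length=2
  Position 8 ('a'): continues run of 'a', length=3
  Position 9 ('c'): new char, reset run to 1
  Position 10 ('c'): continues run of 'c', length=2
  Position 11 ('c'): continues run of 'c', length=3
Longest run: 'a' with length 3

3
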